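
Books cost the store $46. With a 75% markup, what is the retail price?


Calculate the markup amount:
75% of $46 = $34.50
Add to cost:
$46 + $34.50 = $80.50

$80.50


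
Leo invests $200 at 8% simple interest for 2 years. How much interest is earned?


Use the formula I = P x R x T / 100
P x R x T = 200 x 8 x 2 = 3200
I = 3200 / 100 = $32

$32


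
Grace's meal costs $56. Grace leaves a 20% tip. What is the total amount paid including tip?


Calculate the tip:
20% of $56 = $11.20
Add tip to meal cost:
$56 + $11.20 = $67.20

$67.20


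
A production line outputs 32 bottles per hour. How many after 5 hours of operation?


Production rate: 32 bottles per hour
Time: 5 hours
Total: 32 x 5 = 160 bottles

160 bottles


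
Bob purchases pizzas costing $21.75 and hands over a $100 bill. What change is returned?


Start with the amount paid:
$100
Subtract the price:
$100 - $21.75 = $78.25

$78.25


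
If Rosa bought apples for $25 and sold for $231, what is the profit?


Selling price = $231
Cost price = $25
Profit = selling price - cost price:
Profit = $231 - $25 = $206

$206


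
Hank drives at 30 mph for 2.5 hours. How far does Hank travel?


Use the formula: distance = speed x time
Speed = 30 mph, Time = 2.5 hours
30 x 2.5 = 75 miles

75 miles


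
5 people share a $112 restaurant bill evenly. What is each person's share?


Total bill: $112
Number of people: 5
Each pays: $112 / 5 = $22.40

$22.40


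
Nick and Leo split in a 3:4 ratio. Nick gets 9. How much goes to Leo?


Find the multiplier:
9 / 3 = 3
Apply to Leo's share:
4 x 3 = 12

12


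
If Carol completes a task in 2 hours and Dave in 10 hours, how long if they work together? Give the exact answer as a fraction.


Carol's rate: 1/2 of the job per hour
Dave's rate: 1/10 of the job per hour
Combined rate: 1/2 + 1/10 = 3/5 per hour
Time = 1 / (3/5) = 5/3 hours (≈ 1.67 hours)

5/3 hours


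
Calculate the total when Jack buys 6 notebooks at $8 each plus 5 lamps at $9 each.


Cost of notebooks:
6 x $8 = $48
Cost of lamps:
5 x $9 = $45
Add both:
$48 + $45 = $93

$93


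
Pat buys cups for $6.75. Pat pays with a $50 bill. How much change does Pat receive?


Start with the amount paid:
$50
Subtract the price:
$50 - $6.75 = $43.25

$43.25


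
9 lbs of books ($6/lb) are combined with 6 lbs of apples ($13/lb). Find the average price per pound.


Cost of books:
9 x $6 = $54
Cost of apples:
6 x $13 = $78
Total cost: $54 + $78 = $132
Total weight: 15 lbs
Average: $132 / 15 = $8.80/lb

$8.80/lb


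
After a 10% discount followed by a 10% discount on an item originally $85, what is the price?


First discount:
10% of $85 = $8.50
Price after first discount:
$85 - $8.50 = $76.50
Second discount:
10% of $76.50 = $7.65
Final price:
$76.50 - $7.65 = $68.85

$68.85


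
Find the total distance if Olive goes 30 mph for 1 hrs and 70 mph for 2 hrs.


Leg 1 distance:
30 x 1 = 30 miles
Leg 2 distance:
70 x 2 = 140 miles
Total distance:
30 + 140 = 170 miles

170 miles


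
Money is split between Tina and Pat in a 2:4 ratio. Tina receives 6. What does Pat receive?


Find the multiplier:
6 / 2 = 3
Apply to Pat's share:
4 x 3 = 12

12


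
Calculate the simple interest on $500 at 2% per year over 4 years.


Use the formula I = P x R x T / 100
P x R x T = 500 x 2 x 4 = 4000
I = 4000 / 100 = $40

$40


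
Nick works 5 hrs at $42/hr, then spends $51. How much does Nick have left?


Calculate earnings:
5 x $42 = $210
Subtract spending:
$210 - $51 = $159

$159


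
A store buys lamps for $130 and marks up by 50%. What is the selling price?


Calculate the markup amount:
50% of $130 = $65
Add to cost:
$130 + $65 = $195

$195


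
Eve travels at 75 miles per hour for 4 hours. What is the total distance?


Use the formula: distance = speed x time
Speed = 75 mph, Time = 4 hours
75 x 4 = 300 miles

300 miles


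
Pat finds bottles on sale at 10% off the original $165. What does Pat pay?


Calculate the discount amount:
10% of $165 = $16.50
Subtract from original:
$165 - $16.50 = $148.50

$148.50


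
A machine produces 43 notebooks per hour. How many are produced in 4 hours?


Production rate: 43 notebooks per hour
Time: 4 hours
Total: 43 x 4 = 172 notebooks

172 notebooks


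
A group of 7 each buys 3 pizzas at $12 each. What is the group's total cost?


Cost per person:
3 x $12 = $36
Group total:
7 x $36 = $252

$252


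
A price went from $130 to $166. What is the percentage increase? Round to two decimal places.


Find the absolute change:
|166 - 130| = 36
Divide by original and multiply by 100:
36 / 130 x 100 = 27.6923...% ≈ 27.69%

27.69%


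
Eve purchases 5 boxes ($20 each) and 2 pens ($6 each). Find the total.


Cost of boxes:
5 x $20 = $100
Cost of pens:
2 x $6 = $12
Add both:
$100 + $12 = $112

$112


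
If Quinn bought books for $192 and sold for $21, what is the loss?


Selling price = $21
Cost price = $192
Loss = cost price - selling price:
Loss = $192 - $21 = $171

$171


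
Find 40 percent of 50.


Convert percentage to decimal:
40% = 0.4
Multiply:
50 x 0.4 = 20

20


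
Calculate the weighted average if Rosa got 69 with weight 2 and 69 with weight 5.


Weighted sum:
2 x 69 + 5 x 69 = 483
Total weight:
2 + 5 = 7
Weighted average:
483 / 7 = 69

69


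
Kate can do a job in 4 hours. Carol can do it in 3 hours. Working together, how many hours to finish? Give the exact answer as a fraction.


Kate's rate: 1/4 of the job per hour
Carol's rate: 1/3 of the job per hour
Combined rate: 1/4 + 1/3 = 7/12 per hour
Time = 1 / (7/12) = 12/7 hours (≈ 1.71 hours)

12/7 hours


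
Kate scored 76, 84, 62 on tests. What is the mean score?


Add the scores:
76 + 84 + 62 = 222
Divide by the number of tests:
222 / 3 = 74

74


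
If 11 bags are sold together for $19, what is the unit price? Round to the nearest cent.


Total cost: $19
Number of items: 11
Unit price: $19 / 11 = $1.7272... ≈ $1.73

$1.73


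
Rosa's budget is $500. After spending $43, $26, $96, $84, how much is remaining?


Add up expenses:
$43 + $26 + $96 + $84 = $249
Subtract from budget:
$500 - $249 = $251

$251


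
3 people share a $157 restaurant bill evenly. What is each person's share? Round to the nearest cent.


Total bill: $157
Number of people: 3
Each pays: $157 / 3 = $52.3333... ≈ $52.33

$52.33


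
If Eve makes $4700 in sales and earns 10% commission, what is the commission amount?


Convert rate to decimal:
10% = 0.1
Multiply by sales:
$4700 x 0.1 = $470

$470


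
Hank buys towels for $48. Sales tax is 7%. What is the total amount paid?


Calculate the tax:
7% of $48 = $3.36
Add tax to price:
$48 + $3.36 = $51.36

$51.36


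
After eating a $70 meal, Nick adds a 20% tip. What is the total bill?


Calculate the tip:
20% of $70 = $14
Add tip to meal cost:
$70 + $14 = $84

$84


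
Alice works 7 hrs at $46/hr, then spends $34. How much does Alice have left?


Calculate earnings:
7 x $46 = $322
Subtract spending:
$322 - $34 = $288

$288


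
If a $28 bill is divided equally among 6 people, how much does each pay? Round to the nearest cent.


Total bill: $28
Number of people: 6
Each pays: $28 / 6 = $4.6666... ≈ $4.67

$4.67


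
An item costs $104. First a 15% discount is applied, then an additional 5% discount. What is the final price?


First discount:
15% of $104 = $15.60
Price after first discount:
$104 - $15.60 = $88.40
Second discount:
5% of $88.40 = $4.42
Final price:
$88.40 - $4.42 = $83.98

$83.98


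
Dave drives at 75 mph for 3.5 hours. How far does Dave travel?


Use the formula: distance = speed x time
Speed = 75 mph, Time = 3.5 hours
75 x 3.5 = 262.5 miles

262.5 miles


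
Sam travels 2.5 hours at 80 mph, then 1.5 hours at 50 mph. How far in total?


Leg 1 distance:
80 x 2.5 = 200 miles
Leg 2 distance:
50 x 1.5 = 75 miles
Total distance:
200 + 75 = 275 miles

275 miles


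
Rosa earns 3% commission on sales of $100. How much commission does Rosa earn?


Convert rate to decimal:
3% = 0.03
Multiply by sales:
$100 x 0.03 = $3

$3


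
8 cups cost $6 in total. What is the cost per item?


Total cost: $6
Number of items: 8
Unit price: $6 / 8 = $0.75

$0.75


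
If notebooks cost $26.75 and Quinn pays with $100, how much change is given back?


Start with the amount paid:
$100
Subtract the price:
$100 - $26.75 = $73.25

$73.25


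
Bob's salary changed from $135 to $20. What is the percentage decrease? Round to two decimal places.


Find the absolute change:
|20 - 135| = 115
Divide by original and multiply by 100:
115 / 135 x 100 = 85.1851...% ≈ 85.19%

85.19%


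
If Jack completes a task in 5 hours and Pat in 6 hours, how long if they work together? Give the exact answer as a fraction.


Jack's rate: 1/5 of the job per hour
Pat's rate: 1/6 of the job per hour
Combined rate: 1/5 + 1/6 = 11/30 per hour
Time = 1 / (11/30) = 30/11 hours (≈ 2.73 hours)

30/11 hours


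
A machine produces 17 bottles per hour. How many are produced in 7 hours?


Production rate: 17 bottles per hour
Time: 7 hours
Total: 17 x 7 = 119 bottles

119 bottles


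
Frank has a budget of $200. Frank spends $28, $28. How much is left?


Add up expenses:
$28 + $28 = $56
Subtract from budget:
$200 - $56 = $144

$144


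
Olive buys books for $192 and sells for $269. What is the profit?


Selling price = $269
Cost price = $192
Profit = selling price - cost price:
Profit = $269 - $192 = $77

$77


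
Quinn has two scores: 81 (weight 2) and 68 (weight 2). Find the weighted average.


Weighted sum:
2 x 81 + 2 x 68 = 298
Total weight:
2 + 2 = 4
Weighted average:
298 / 4 = 74.5

74.5


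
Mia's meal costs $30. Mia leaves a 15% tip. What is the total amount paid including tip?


Calculate the tip:
15% of $30 = $4.50
Add tip to meal cost:
$30 + $4.50 = $34.50

$34.50


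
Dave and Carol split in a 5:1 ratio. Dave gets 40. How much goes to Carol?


Find the multiplier:
40 / 5 = 8
Apply to Carol's share:
1 x 8 = 8

8


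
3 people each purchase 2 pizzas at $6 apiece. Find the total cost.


Cost per person:
2 x $6 = $12
Group total:
3 x $12 = $36

$36


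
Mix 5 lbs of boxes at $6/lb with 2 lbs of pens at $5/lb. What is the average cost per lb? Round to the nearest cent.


Cost of boxes:
5 x $6 = $30
Cost of pens:
2 x $5 = $10
Total cost: $30 + $10 = $40
Total weight: 7 lbs
Average: $40 / 7 = $5.7142... ≈ $5.71/lb

$5.71/lb


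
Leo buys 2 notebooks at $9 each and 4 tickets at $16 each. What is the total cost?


Cost of notebooks:
2 x $9 = $18
Cost of tickets:
4 x $16 = $64
Add both:
$18 + $64 = $82

$82


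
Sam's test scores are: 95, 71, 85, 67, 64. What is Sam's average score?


Add the scores:
95 + 71 + 85 + 67 + 64 = 382
Divide by the number of tests:
382 / 5 = 76.4

76.4


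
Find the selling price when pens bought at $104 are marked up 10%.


Calculate the markup amount:
10% of $104 = $10.40
Add to cost:
$104 + $10.40 = $114.40

$114.40


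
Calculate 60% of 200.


Convert percentage to decimal:
60% = 0.6
Multiply:
200 x 0.6 = 120

120


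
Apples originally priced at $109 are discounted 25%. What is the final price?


Calculate the discount amount:
25% of $109 = $27.25
Subtract from original:
$109 - $27.25 = $81.75

$81.75


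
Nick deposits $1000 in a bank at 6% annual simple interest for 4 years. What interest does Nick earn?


Use the formula I = P x R x T / 100
P x R x T = 1000 x 6 x 4 = 24000
I = 24000 / 100 = $240

$240


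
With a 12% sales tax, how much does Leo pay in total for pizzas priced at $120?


Calculate the tax:
12% of $120 = $14.40
Add tax to price:
$120 + $14.40 = $134.40

$134.40


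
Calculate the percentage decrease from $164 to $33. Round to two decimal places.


Find the absolute change:
|33 - 164| = 131
Divide by original and multiply by 100:
131 / 164 x 100 = 79.8780...% ≈ 79.88%

79.88%


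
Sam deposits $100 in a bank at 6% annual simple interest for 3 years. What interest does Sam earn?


Use the formula I = P x R x T / 100
P x R x T = 100 x 6 x 3 = 1800
I = 1800 / 100 = $18

$18


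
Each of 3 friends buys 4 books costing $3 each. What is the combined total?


Cost per person:
4 x $3 = $12
Group total:
3 x $12 = $36

$36


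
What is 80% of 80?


Convert percentage to decimal:
80% = 0.8
Multiply:
80 x 0.8 = 64

64


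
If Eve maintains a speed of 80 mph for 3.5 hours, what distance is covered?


Use the formula: distance = speed x time
Speed = 80 mph, Time = 3.5 hours
80 x 3.5 = 280 miles

280 miles


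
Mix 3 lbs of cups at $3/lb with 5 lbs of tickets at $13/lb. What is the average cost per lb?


Cost of cups:
3 x $3 = $9
Cost of tickets:
5 x $13 = $65
Total cost: $9 + $65 = $74
Total weight: 8 lbs
Average: $74 / 8 = $9.25/lb

$9.25/lb


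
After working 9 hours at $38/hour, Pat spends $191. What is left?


Calculate earnings:
9 x $38 = $342
Subtract spending:
$342 - $191 = $151

$151


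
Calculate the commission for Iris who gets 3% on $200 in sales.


Convert rate to decimal:
3% = 0.03
Multiply by sales:
$200 x 0.03 = $6

$6


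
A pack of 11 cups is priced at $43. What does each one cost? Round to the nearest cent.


Total cost: $43
Number of items: 11
Unit price: $43 / 11 = $3.9090... ≈ $3.91

$3.91


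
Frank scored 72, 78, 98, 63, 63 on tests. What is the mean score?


Add the scores:
72 + 78 + 98 + 63 + 63 = 374
Divide by the number of tests:
374 / 5 = 74.8

74.8


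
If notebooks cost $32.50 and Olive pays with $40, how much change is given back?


Start with the amount paid:
$40
Subtract the price:
$40 - $32.50 = $7.50

$7.50


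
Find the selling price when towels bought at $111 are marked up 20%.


Calculate the markup amount:
20% of $111 = $22.20
Add to cost:
$111 + $22.20 = $133.20

$133.20


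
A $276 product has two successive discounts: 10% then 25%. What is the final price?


First discount:
10% of $276 = $27.60
Price after first discount:
$276 - $27.60 = $248.40
Second discount:
25% of $248.40 = $62.10
Final price:
$248.40 - $62.10 = $186.30

$186.30


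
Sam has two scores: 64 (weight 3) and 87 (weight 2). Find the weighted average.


Weighted sum:
3 x 64 + 2 x 87 = 366
Total weight:
3 + 2 = 5
Weighted average:
366 / 5 = 73.2

73.2


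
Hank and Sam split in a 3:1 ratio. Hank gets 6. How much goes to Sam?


Find the multiplier:
6 / 3 = 2
Apply to Sam's share:
1 x 2 = 2

2


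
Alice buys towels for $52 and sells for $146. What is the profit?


Selling price = $146
Cost price = $52
Profit = selling price - cost price:
Profit = $146 - $52 = $94

$94


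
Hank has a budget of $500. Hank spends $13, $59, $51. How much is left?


Add up expenses:
$13 + $59 + $51 = $123
Subtract from budget:
$500 - $123 = $377

$377


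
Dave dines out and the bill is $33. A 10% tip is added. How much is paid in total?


Calculate the tip:
10% of $33 = $3.30
Add tip to meal cost:
$33 + $3.30 = $36.30

$36.30


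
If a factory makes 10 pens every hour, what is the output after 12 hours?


Production rate: 10 pens per hour
Time: 12 hours
Total: 10 x 12 = 120 pens

120 pens


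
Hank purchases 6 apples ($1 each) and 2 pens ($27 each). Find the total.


Cost of apples:
6 x $1 = $6
Cost of pens:
2 x $27 = $54
Add both:
$6 + $54 = $60

$60


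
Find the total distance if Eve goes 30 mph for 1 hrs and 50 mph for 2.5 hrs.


Leg 1 distance:
30 x 1 = 30 miles
Leg 2 distance:
50 x 2.5 = 125 miles
Total distance:
30 + 125 = 155 miles

155 miles


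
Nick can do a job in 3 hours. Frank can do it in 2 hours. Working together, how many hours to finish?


Nick's rate: 1/3 of the job per hour
Frank's rate: 1/2 of the job per hour
Combined rate: 1/3 + 1/2 = 5/6 per hour
Time = 1 / (5/6) = 6/5 = 1.2 hours

1.2 hours


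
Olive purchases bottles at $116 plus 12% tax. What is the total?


Calculate the tax:
12% of $116 = $13.92
Add tax to price:
$116 + $13.92 = $129.92

$129.92


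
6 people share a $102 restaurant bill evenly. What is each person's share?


Total bill: $102
Number of people: 6
Each pays: $102 / 6 = $17

$17


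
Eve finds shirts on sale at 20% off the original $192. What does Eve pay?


Calculate the discount amount:
20% of $192 = $38.40
Subtract from original:
$192 - $38.40 = $153.60

$153.60


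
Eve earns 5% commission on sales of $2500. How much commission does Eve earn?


Convert rate to decimal:
5% = 0.05
Multiply by sales:
$2500 x 0.05 = $125

$125


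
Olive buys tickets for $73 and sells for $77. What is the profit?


Selling price = $77
Cost price = $73
Profit = selling price - cost price:
Profit = $77 - $73 = $4

$4


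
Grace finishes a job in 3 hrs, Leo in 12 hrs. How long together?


Grace's rate: 1/3 of the job per hour
Leo's rate: 1/12 of the job per hour
Combined rate: 1/3 + 1/12 = 5/12 per hour
Time = 1 / (5/12) = 12/5 = 2.4 hours

2.4 hours


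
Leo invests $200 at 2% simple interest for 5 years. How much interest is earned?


Use the formula I = P x R x T / 100
P x R x T = 200 x 2 x 5 = 2000
I = 2000 / 100 = $20

$20


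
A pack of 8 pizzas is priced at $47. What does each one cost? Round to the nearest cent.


Total cost: $47
Number of items: 8
Unit price: $47 / 8 = $5.875 ≈ $5.88

$5.88


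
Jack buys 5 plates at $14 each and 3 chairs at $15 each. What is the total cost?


Cost of plates:
5 x $14 = $70
Cost of chairs:
3 x $15 = $45
Add both:
$70 + $45 = $115

$115


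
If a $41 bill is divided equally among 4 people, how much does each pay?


Total bill: $41
Number of people: 4
Each pays: $41 / 4 = $10.25

$10.25


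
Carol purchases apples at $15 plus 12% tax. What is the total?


Calculate the tax:
12% of $15 = $1.80
Add tax to price:
$15 + $1.80 = $16.80

$16.80


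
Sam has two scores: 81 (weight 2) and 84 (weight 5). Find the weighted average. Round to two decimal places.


Weighted sum:
2 x 81 + 5 x 84 = 582
Total weight:
2 + 5 = 7
Weighted average:
582 / 7 = 83.1428... ≈ 83.14

83.14


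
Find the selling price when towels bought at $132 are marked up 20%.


Calculate the markup amount:
20% of $132 = $26.40
Add to cost:
$132 + $26.40 = $158.40

$158.40


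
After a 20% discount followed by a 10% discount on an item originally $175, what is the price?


First discount:
20% of $175 = $35
Price after first discount:
$175 - $35 = $140
Second discount:
10% of $140 = $14
Final price:
$140 - $14 = $126

$126


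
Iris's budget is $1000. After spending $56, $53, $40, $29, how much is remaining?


Add up expenses:
$56 + $53 + $40 + $29 = $178
Subtract from budget:
$1000 - $178 = $822

$822


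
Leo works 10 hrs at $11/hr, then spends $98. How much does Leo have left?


Calculate earnings:
10 x $11 = $110
Subtract spending:
$110 - $98 = $12

$12


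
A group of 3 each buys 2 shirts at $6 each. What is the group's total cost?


Cost per person:
2 x $6 = $12
Group total:
3 x $12 = $36

$36


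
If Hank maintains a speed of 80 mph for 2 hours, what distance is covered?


Use the formula: distance = speed x time
Speed = 80 mph, Time = 2 hours
80 x 2 = 160 miles

160 miles


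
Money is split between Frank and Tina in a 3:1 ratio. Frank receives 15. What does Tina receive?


Find the multiplier:
15 / 3 = 5
Apply to Tina's share:
1 x 5 = 5

5


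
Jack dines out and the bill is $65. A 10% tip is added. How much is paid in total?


Calculate the tip:
10% of $65 = $6.50
Add tip to meal cost:
$65 + $6.50 = $71.50

$71.50


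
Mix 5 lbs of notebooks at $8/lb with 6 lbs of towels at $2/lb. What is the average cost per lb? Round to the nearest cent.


Cost of notebooks:
5 x $8 = $40
Cost of towels:
6 x $2 = $12
Total cost: $40 + $12 = $52
Total weight: 11 lbs
Average: $52 / 11 = $4.7272... ≈ $4.73/lb

$4.73/lb


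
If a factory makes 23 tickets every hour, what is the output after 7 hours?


Production rate: 23 tickets per hour
Time: 7 hours
Total: 23 x 7 = 161 tickets

161 tickets


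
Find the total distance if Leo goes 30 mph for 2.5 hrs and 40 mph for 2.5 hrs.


Leg 1 distance:
30 x 2.5 = 75 miles
Leg 2 distance:
40 x 2.5 = 100 miles
Total distance:
75 + 100 = 175 miles

175 miles


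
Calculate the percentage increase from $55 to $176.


Find the absolute change:
|176 - 55| = 121
Divide by original and multiply by 100:
121 / 55 x 100 = 220%

220%


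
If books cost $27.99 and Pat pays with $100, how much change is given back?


Start with the amount paid:
$100
Subtract the price:
$100 - $27.99 = $72.01

$72.01


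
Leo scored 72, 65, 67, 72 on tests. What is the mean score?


Add the scores:
72 + 65 + 67 + 72 = 276
Divide by the number of tests:
276 / 4 = 69

69


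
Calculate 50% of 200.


Convert percentage to decimal:
50% = 0.5
Multiply:
200 x 0.5 = 100

100


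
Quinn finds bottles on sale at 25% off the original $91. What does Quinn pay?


Calculate the discount amount:
25% of $91 = $22.75
Subtract from original:
$91 - $22.75 = $68.25

$68.25


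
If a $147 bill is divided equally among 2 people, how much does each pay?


Total bill: $147
Number of people: 2
Each pays: $147 / 2 = $73.50

$73.50


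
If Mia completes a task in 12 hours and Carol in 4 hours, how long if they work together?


Mia's rate: 1/12 of the job per hour
Carol's rate: 1/4 of the job per hour
Combined rate: 1/12 + 1/4 = 1/3 per hour
Time = 1 / (1/3) = 3 hours

3 hours


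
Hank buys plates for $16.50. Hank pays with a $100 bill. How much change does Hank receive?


Start with the amount paid:
$100
Subtract the price:
$100 - $16.50 = $83.50

$83.50


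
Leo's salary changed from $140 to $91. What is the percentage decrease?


Find the absolute change:
|91 - 140| = 49
Divide by original and multiply by 100:
49 / 140 x 100 = 35%

35%


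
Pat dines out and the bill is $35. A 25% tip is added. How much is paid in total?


Calculate the tip:
25% of $35 = $8.75
Add tip to meal cost:
$35 + $8.75 = $43.75

$43.75


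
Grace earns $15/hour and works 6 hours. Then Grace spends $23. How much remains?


Calculate earnings:
6 x $15 = $90
Subtract spending:
$90 - $23 = $67

$67


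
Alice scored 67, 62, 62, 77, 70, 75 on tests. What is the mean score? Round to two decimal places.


Add the scores:
67 + 62 + 62 + 77 + 70 + 75 = 413
Divide by the number of tests:
413 / 6 = 68.8333... ≈ 68.83

68.83


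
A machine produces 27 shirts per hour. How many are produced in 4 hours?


Production rate: 27 shirts per hour
Time: 4 hours
Total: 27 x 4 = 108 shirts

108 shirts


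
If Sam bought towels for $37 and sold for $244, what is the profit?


Selling price = $244
Cost price = $37
Profit = selling price - cost price:
Profit = $244 - $37 = $207

$207


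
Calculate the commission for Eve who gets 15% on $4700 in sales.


Convert rate to decimal:
15% = 0.15
Multiply by sales:
$4700 x 0.15 = $705

$705


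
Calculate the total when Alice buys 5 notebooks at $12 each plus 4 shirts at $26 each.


Cost of notebooks:
5 x $12 = $60
Cost of shirts:
4 x $26 = $104
Add both:
$60 + $104 = $164

$164


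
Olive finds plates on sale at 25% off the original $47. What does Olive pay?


Calculate the discount amount:
25% of $47 = $11.75
Subtract from original:
$47 - $11.75 = $35.25

$35.25


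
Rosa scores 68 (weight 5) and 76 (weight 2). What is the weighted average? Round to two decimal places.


Weighted sum:
5 x 68 + 2 x 76 = 492
Total weight:
5 + 2 = 7
Weighted average:
492 / 7 = 70.2857... ≈ 70.29

70.29


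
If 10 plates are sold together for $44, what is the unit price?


Total cost: $44
Number of items: 10
Unit price: $44 / 10 = $4.40

$4.40


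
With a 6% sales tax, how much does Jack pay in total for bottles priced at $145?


Calculate the tax:
6% of $145 = $8.70
Add tax to price:
$145 + $8.70 = $153.70

$153.70


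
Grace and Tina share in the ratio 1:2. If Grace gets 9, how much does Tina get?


Find the multiplier:
9 / 1 = 9
Apply to Tina's share:
2 x 9 = 18

18


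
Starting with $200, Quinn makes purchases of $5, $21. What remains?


Add up expenses:
$5 + $21 = $26
Subtract from budget:
$200 - $26 = $174

$174


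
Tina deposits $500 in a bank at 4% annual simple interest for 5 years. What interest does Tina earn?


Use the formula I = P x R x T / 100
P x R x T = 500 x 4 x 5 = 10000
I = 10000 / 100 = $100

$100


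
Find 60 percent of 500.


Convert percentage to decimal:
60% = 0.6
Multiply:
500 x 0.6 = 300

300


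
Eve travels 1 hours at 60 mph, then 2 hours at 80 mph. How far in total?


Leg 1 distance:
60 x 1 = 60 miles
Leg 2 distance:
80 x 2 = 160 miles
Total distance:
60 + 160 = 220 miles

220 miles


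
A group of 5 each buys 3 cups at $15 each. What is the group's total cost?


Cost per person:
3 x $15 = $45
Group total:
5 x $45 = $225

$225


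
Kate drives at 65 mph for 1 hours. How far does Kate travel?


Use the formula: distance = speed x time
Speed = 65 mph, Time = 1 hours
65 x 1 = 65 miles

65 miles


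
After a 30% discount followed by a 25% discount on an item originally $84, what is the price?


First discount:
30% of $84 = $25.20
Price after first discount:
$84 - $25.20 = $58.80
Second discount:
25% of $58.80 = $14.70
Final price:
$58.80 - $14.70 = $44.10

$44.10


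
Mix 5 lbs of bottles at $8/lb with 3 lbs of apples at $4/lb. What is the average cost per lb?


Cost of bottles:
5 x $8 = $40
Cost of apples:
3 x $4 = $12
Total cost: $40 + $12 = $52
Total weight: 8 lbs
Average: $52 / 8 = $6.50/lb

$6.50/lb


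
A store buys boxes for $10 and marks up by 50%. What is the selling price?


Calculate the markup amount:
50% of $10 = $5
Add to cost:
$10 + $5 = $15

$15


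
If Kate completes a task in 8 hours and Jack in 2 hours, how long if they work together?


Kate's rate: 1/8 of the job per hour
Jack's rate: 1/2 of the job per hour
Combined rate: 1/8 + 1/2 = 5/8 per hour
Time = 1 / (5/8) = 8/5 = 1.6 hours

1.6 hours


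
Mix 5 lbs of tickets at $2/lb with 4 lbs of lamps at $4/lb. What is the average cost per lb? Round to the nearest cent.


Cost of tickets:
5 x $2 = $10
Cost of lamps:
4 x $4 = $16
Total cost: $10 + $16 = $26
Total weight: 9 lbs
Average: $26 / 9 = $2.8888... ≈ $2.89/lb

$2.89/lb


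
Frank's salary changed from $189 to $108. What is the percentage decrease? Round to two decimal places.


Find the absolute change:
|108 - 189| = 81
Divide by original and multiply by 100:
81 / 189 x 100 = 42.8571...% ≈ 42.86%

42.86%


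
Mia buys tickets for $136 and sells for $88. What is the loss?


Selling price = $88
Cost price = $136
Loss = cost price - selling price:
Loss = $136 - $88 = $48

$48


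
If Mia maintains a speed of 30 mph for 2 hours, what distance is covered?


Use the formula: distance = speed x time
Speed = 30 mph, Time = 2 hours
30 x 2 = 60 miles

60 miles


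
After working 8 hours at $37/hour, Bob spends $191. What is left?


Calculate earnings:
8 x $37 = $296
Subtract spending:
$296 - $191 = $105

$105


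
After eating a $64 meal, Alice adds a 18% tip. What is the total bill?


Calculate the tip:
18% of $64 = $11.52
Add tip to meal cost:
$64 + $11.52 = $75.52

$75.52


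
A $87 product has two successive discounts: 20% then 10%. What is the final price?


First discount:
20% of $87 = $17.40
Price after first discount:
$87 - $17.40 = $69.60
Second discount:
10% of $69.60 = $6.96
Final price:
$69.60 - $6.96 = $62.64

$62.64


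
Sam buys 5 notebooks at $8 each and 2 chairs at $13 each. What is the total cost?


Cost of notebooks:
5 x $8 = $40
Cost of chairs:
2 x $13 = $26
Add both:
$40 + $26 = $66

$66


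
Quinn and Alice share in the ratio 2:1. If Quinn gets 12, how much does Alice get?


Find the multiplier:
12 / 2 = 6
Apply to Alice's share:
1 x 6 = 6

6


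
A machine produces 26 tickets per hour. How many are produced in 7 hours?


Production rate: 26 tickets per hour
Time: 7 hours
Total: 26 x 7 = 182 tickets

182 tickets


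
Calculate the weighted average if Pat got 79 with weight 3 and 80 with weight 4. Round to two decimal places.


Weighted sum:
3 x 79 + 4 x 80 = 557
Total weight:
3 + 4 = 7
Weighted average:
557 / 7 = 79.5714... ≈ 79.57

79.57


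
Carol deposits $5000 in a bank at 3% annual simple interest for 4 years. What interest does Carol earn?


Use the formula I = P x R x T / 100
P x R x T = 5000 x 3 x 4 = 60000
I = 60000 / 100 = $600

$600


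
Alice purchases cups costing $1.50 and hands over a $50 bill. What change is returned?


Start with the amount paid:
$50
Subtract the price:
$50 - $1.50 = $48.50

$48.50


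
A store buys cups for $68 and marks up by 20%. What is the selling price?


Calculate the markup amount:
20% of $68 = $13.60
Add to cost:
$68 + $13.60 = $81.60

$81.60


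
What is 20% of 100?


Convert percentage to decimal:
20% = 0.2
Multiply:
100 x 0.2 = 20

20


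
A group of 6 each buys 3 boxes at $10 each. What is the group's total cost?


Cost per person:
3 x $10 = $30
Group total:
6 x $30 = $180

$180


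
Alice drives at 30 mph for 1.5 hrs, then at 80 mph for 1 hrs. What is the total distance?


Leg 1 distance:
30 x 1.5 = 45 miles
Leg 2 distance:
80 x 1 = 80 miles
Total distance:
45 + 80 = 125 miles

125 miles


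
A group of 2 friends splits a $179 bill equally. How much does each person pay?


Total bill: $179
Number of people: 2
Each pays: $179 / 2 = $89.50

$89.50


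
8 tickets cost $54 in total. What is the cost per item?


Total cost: $54
Number of items: 8
Unit price: $54 / 8 = $6.75

$6.75


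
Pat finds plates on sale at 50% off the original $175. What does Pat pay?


Calculate the discount amount:
50% of $175 = $87.50
Subtract from original:
$175 - $87.50 = $87.50

$87.50


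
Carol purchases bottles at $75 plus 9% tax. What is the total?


Calculate the tax:
9% of $75 = $6.75
Add tax to price:
$75 + $6.75 = $81.75

$81.75


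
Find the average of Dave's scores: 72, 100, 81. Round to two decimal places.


Add the scores:
72 + 100 + 81 = 253
Divide by the number of tests:
253 / 3 = 84.3333... ≈ 84.33

84.33


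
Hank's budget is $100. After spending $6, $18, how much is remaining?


Add up expenses:
$6 + $18 = $24
Subtract from budget:
$100 - $24 = $76

$76


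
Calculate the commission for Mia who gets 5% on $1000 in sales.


Convert rate to decimal:
5% = 0.05
Multiply by sales:
$1000 x 0.05 = $50

$50


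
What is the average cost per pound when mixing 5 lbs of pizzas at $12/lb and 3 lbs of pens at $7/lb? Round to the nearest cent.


Cost of pizzas:
5 x $12 = $60
Cost of pens:
3 x $7 = $21
Total cost: $60 + $21 = $81
Total weight: 8 lbs
Average: $81 / 8 = $10.125 ≈ $10.13/lb

$10.13/lb


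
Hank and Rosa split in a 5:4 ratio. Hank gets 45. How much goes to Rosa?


Find the multiplier:
45 / 5 = 9
Apply to Rosa's share:
4 x 9 = 36

36


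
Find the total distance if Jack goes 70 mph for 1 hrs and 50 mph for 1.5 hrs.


Leg 1 distance:
70 x 1 = 70 miles
Leg 2 distance:
50 x 1.5 = 75 miles
Total distance:
70 + 75 = 145 miles

145 miles


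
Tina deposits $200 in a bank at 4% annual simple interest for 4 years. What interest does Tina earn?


Use the formula I = P x R x T / 100
P x R x T = 200 x 4 x 4 = 3200
I = 3200 / 100 = $32

$32


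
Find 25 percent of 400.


Convert percentage to decimal:
25% = 0.25
Multiply:
400 x 0.25 = 100

100


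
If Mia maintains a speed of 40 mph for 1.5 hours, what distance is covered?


Use the formula: distance = speed x time
Speed = 40 mph, Time = 1.5 hours
40 x 1.5 = 60 miles

60 miles


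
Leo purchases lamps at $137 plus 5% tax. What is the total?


Calculate the tax:
5% of $137 = $6.85
Add tax to price:
$137 + $6.85 = $143.85

$143.85


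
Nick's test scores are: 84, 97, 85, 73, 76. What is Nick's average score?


Add the scores:
84 + 97 + 85 + 73 + 76 = 415
Divide by the number of tests:
415 / 5 = 83

83


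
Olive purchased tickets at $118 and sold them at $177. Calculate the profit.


Selling price = $177
Cost price = $118
Profit = selling price - cost price:
Profit = $177 - $118 = $59

$59


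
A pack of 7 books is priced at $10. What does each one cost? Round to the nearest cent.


Total cost: $10
Number of items: 7
Unit price: $10 / 7 = $1.4285... ≈ $1.43

$1.43


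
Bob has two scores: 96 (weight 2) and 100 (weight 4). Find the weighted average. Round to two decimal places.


Weighted sum:
2 x 96 + 4 x 100 = 592
Total weight:
2 + 4 = 6
Weighted average:
592 / 6 = 98.6666... ≈ 98.67

98.67


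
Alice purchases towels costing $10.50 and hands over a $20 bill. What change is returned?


Start with the amount paid:
$20
Subtract the price:
$20 - $10.50 = $9.50

$9.50


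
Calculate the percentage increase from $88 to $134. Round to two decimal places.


Find the absolute change:
|134 - 88| = 46
Divide by original and multiply by 100:
46 / 88 x 100 = 52.2727...% ≈ 52.27%

52.27%


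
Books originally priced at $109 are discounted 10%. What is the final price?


Calculate the discount amount:
10% of $109 = $10.90
Subtract from original:
$109 - $10.90 = $98.10

$98.10


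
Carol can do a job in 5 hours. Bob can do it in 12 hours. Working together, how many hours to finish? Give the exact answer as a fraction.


Carol's rate: 1/5 of the job per hour
Bob's rate: 1/12 of the job per hour
Combined rate: 1/5 + 1/12 = 17/60 per hour
Time = 1 / (17/60) = 60/17 hours (≈ 3.53 hours)

60/17 hours


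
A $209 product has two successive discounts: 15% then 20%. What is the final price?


First discount:
15% of $209 = $31.35
Price after first discount:
$209 - $31.35 = $177.65
Second discount:
20% of $177.65 = $35.53
Final price:
$177.65 - $35.53 = $142.12

$142.12


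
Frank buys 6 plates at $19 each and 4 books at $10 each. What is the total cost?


Cost of plates:
6 x $19 = $114
Cost of books:
4 x $10 = $40
Add both:
$114 + $40 = $154

$154


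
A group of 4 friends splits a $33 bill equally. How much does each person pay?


Total bill: $33
Number of people: 4
Each pays: $33 / 4 = $8.25

$8.25


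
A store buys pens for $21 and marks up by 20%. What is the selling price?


Calculate the markup amount:
20% of $21 = $4.20
Add to cost:
$21 + $4.20 = $25.20

$25.20


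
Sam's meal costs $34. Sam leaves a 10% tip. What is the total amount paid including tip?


Calculate the tip:
10% of $34 = $3.40
Add tip to meal cost:
$34 + $3.40 = $37.40

$37.40


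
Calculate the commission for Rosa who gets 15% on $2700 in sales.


Convert rate to decimal:
15% = 0.15
Multiply by sales:
$2700 x 0.15 = $405

$405


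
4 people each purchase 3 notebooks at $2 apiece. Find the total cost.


Cost per person:
3 x $2 = $6
Group total:
4 x $6 = $24

$24


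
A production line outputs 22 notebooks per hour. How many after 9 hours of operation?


Production rate: 22 notebooks per hour
Time: 9 hours
Total: 22 x 9 = 198 notebooks

198 notebooks


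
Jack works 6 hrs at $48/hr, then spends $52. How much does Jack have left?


Calculate earnings:
6 x $48 = $288
Subtract spending:
$288 - $52 = $236

$236


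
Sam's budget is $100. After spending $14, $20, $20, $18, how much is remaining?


Add up expenses:
$14 + $20 + $20 + $18 = $72
Subtract from budget:
$100 - $72 = $28

$28


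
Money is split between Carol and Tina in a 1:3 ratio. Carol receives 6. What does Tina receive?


Find the multiplier:
6 / 1 = 6
Apply to Tina's share:
3 x 6 = 18

18


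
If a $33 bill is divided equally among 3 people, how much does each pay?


Total bill: $33
Number of people: 3
Each pays: $33 / 3 = $11

$11


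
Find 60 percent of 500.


Convert percentage to decimal:
60% = 0.6
Multiply:
500 x 0.6 = 300

300


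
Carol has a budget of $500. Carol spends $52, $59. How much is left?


Add up expenses:
$52 + $59 = $111
Subtract from budget:
$500 - $111 = $389

$389


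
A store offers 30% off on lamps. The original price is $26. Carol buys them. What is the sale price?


Calculate the discount amount:
30% of $26 = $7.80
Subtract from original:
$26 - $7.80 = $18.20

$18.20


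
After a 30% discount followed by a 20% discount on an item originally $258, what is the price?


First discount:
30% of $258 = $77.40
Price after first discount:
$258 - $77.40 = $180.60
Second discount:
20% of $180.60 = $36.12
Final price:
$180.60 - $36.12 = $144.48

$144.48


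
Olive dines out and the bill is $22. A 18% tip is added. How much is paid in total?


Calculate the tip:
18% of $22 = $3.96
Add tip to meal cost:
$22 + $3.96 = $25.96

$25.96


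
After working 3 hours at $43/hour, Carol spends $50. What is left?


Calculate earnings:
3 x $43 = $129
Subtract spending:
$129 - $50 = $79

$79


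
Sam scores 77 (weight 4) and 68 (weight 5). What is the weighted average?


Weighted sum:
4 x 77 + 5 x 68 = 648
Total weight:
4 + 5 = 9
Weighted average:
648 / 9 = 72

72


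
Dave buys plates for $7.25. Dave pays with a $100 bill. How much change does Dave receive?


Start with the amount paid:
$100
Subtract the price:
$100 - $7.25 = $92.75

$92.75


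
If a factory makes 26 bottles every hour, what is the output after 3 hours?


Production rate: 26 bottles per hour
Time: 3 hours
Total: 26 x 3 = 78 bottles

78 bottles


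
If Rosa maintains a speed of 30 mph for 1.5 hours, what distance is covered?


Use the formula: distance = speed x time
Speed = 30 mph, Time = 1.5 hours
30 x 1.5 = 45 miles

45 miles


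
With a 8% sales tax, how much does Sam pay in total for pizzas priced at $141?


Calculate the tax:
8% of $141 = $11.28
Add tax to price:
$141 + $11.28 = $152.28

$152.28


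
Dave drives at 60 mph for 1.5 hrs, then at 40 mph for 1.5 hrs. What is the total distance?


Leg 1 distance:
60 x 1.5 = 90 miles
Leg 2 distance:
40 x 1.5 = 60 miles
Total distance:
90 + 60 = 150 miles

150 miles


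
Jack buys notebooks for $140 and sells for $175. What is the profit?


Selling price = $175
Cost price = $140
Profit = selling price - cost price:
Profit = $175 - $140 = $35

$35


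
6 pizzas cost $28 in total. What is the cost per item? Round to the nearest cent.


Total cost: $28
Number of items: 6
Unit price: $28 / 6 = $4.6666... ≈ $4.67

$4.67


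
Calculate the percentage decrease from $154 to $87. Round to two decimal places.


Find the absolute change:
|87 - 154| = 67
Divide by original and multiply by 100:
67 / 154 x 100 = 43.5064...% ≈ 43.51%

43.51%


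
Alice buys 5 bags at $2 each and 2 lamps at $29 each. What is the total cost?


Cost of bags:
5 x $2 = $10
Cost of lamps:
2 x $29 = $58
Add both:
$10 + $58 = $68

$68


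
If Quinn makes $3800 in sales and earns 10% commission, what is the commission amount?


Convert rate to decimal:
10% = 0.1
Multiply by sales:
$3800 x 0.1 = $380

$380


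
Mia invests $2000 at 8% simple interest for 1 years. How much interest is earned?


Use the formula I = P x R x T / 100
P x R x T = 2000 x 8 x 1 = 16000
I = 16000 / 100 = $160

$160


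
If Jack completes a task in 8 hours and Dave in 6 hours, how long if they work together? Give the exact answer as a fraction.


Jack's rate: 1/8 of the job per hour
Dave's rate: 1/6 of the job per hour
Combined rate: 1/8 + 1/6 = 7/24 per hour
Time = 1 / (7/24) = 24/7 hours (≈ 3.43 hours)

24/7 hours
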